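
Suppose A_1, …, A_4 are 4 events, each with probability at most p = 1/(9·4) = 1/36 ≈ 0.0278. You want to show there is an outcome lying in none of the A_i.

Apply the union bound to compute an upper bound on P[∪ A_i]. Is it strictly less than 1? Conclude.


Union bound: P[∪_{i=1}^{4} A_i] ≤ Σ_i P[A_i] ≤ 4·p = 4·(1/36) = 1/9.
Numerically: 1/9 ≈ 0.1111.
Is 1/9 < 1? YES.
Since P[∪ A_i] ≤ 1/9 < 1, the complement has P[∩ A_i^c] ≥ 1 − 1/9 = 8/9 > 0, so some outcome avoids every A_i.

4·p = 1/9 ≈ 0.1111; existence CERTIFIED by the union bound.


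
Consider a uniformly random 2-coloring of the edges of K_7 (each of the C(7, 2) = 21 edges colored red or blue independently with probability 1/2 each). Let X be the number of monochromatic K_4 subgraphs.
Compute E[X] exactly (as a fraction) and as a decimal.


Let X = Σ_S X_S over the C(7, 4) = 35 subsets S of size 4, where X_S = 1 if the K_4 on S is monochromatic.
For a fixed S, the K_4 on S has C(4, 2) = 6 edges. P[all 6 edges red] = (1/2)^6, and likewise for blue, so P[monochromatic] = 2·(1/2)^6 = 2^{1 − 6} = 1/32.
By linearity: E[X] = C(7, 4) · 2^{1 − 6} = 35 · 1/32 = 35/32.
Numerically: E[X] ≈ 1.09375.

E[X] = C(7,4)·2^(1−C(4,2)) = 35/32 ≈ 1.09375.


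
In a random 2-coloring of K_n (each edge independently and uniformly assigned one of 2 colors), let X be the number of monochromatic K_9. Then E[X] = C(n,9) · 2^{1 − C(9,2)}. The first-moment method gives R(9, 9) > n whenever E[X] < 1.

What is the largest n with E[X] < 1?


We need C(n, 9) · 2^{1 − 36} < 1, i.e. C(n, 9) < 2^{36 − 1} = 34359738368.
Check values of n near the boundary:
  n = 64: C(64, 9) = 27540584512; 27540584512 < 34359738368? YES
  n = 65: C(65, 9) = 31966749880; 31966749880 < 34359738368? YES
  n = 66: C(66, 9) = 37014131440; 37014131440 < 34359738368? NO
  n = 67: C(67, 9) = 42757703560; 42757703560 < 34359738368? NO
  n = 68: C(68, 9) = 49280065120; 49280065120 < 34359738368? NO
The largest n with C(n, 9) < 34359738368 is n = 65 (where E[X] = 3995843735/4294967296 ≈ 0.93035). Hence R(9, 9) > 65, i.e. R(9, 9) ≥ 66.

Largest n = 65; hence R(9, 9) > 65.


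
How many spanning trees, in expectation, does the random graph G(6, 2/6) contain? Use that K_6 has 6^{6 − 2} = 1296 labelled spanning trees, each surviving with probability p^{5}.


K_6 has 6^{6 − 2} = 1296 labelled spanning trees.
For each such spanning tree H, let X_H = 1 if all 5 edges of H are present in G. Then P[X_H = 1] = p^{5} = (1/3)^{5} = 1/243.
By linearity of expectation: E[X] = Σ_H E[X_H] = 1296 · p^{5} = 1296 · 1/243 = 16/3.
Numerically: E[X] ≈ 5.333.

E[X] = 1296 · (1/3)^{5} = 16/3 ≈ 5.333.


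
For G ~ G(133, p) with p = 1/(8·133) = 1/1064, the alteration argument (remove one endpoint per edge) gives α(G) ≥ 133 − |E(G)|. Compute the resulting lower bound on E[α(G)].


E[|E(G)|] = C(133, 2)·p = 8778 · (1/1064) = 33/4.
E[α(G)] ≥ n − E[|E(G)|] = 133 − 33/4 = 499/4.
Numerically: ≈ 124.750000.
(This is only a lower bound; the true E[α(G)] may be larger.)

E[α(G)] ≥ 499/4 ≈ 124.750000.


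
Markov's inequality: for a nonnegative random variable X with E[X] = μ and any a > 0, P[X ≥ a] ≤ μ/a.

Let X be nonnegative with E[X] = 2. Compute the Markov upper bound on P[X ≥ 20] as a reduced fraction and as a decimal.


μ = E[X] = 2, a = 20.
Markov: P[X ≥ 20] ≤ μ/a = (2)/20 = 1/10.
Numerically: ≈ 0.1000.
(Since a = 20 > μ = 2.0000, the bound 1/10 is < 1 and informative.)

P[X ≥ 20] ≤ 1/10 ≈ 0.1000.


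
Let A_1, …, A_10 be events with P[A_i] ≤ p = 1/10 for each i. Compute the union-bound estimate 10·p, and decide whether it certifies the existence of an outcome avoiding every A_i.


Union bound: P[∪_{i=1}^{10} A_i] ≤ Σ_i P[A_i] ≤ 10·p = 10·(1/10) = 1.
Numerically: 1 ≈ 1.0000.
Is 1 < 1? NO.
Since the bound 1 is ≥ 1, the union bound is uninformative here; it does NOT by itself certify existence.

10·p = 1 ≈ 1.0000; existence NOT certified by the union bound.


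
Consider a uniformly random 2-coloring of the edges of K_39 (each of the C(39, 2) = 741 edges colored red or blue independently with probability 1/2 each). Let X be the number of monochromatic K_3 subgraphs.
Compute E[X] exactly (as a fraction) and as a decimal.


Let X = Σ_S X_S over the C(39, 3) = 9139 subsets S of size 3, where X_S = 1 if the K_3 on S is monochromatic.
For a fixed S, the K_3 on S has C(3, 2) = 3 edges. P[all 3 edges red] = (1/2)^3, and likewise for blue, so P[monochromatic] = 2·(1/2)^3 = 2^{1 − 3} = 1/4.
By linearity of expectation: E[X] = C(39, 3) · 2^{1 − 3} = 9139 · 1/4 = 9139/4.
Numerically: E[X] ≈ 2284.750000.

E[X] = C(39,3)·2^(1−C(3,2)) = 9139/4 ≈ 2284.750000.


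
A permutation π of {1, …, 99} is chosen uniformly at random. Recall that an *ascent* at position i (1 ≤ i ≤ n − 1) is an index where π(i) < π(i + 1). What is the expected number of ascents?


Write X = Σ X_I over i = 1, …, 98, with X_I the indicator of one ascent.
There are 98 indicators.
For each fixed i, the pair (π(i), π(i+1)) is a uniformly random ordered pair of distinct values from {1, …, 99}; by symmetry P[π(i) < π(i+1)] = 1/2.
By linearity: E[X] = 98 · (1/2) = (99 − 1) · (1/2) = 49 ≈ 49.000000.

E[X] = 49 = 49.000000.


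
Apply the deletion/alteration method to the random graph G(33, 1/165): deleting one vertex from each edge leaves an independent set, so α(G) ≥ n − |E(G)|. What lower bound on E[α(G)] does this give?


E[|E(G)|] = C(33, 2)·p = 528 · (1/165) = 16/5.
E[α(G)] ≥ n − E[|E(G)|] = 33 − 16/5 = 149/5.
Numerically: ≈ 29.80000.
(This is only a lower bound; the true E[α(G)] may be larger.)

E[α(G)] ≥ 149/5 ≈ 29.80000.


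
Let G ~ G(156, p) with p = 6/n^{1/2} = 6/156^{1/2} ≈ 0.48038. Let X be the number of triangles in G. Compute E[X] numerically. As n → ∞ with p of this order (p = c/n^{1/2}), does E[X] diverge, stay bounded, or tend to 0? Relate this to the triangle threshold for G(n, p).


Number of potential triangles: C(156, 3) = 620620.
Each occurs with probability p³ ≈ (0.48038)³ ≈ 1.1085795e-01.
By linearity: E[X] = C(156, 3)·p³ ≈ 620620 · 1.1085795e-01 ≈ 68800.66256.
Since α = 1/2 < 1, p = c/n^{1/2} ≫ 1/n is above the triangle threshold p ~ 1/n. Asymptotically E[X] ~ (c³/6)·n^{3(1−α)} = (6³/6)·n^{1.5} → ∞; triangles are abundant w.h.p.

E[X] ≈ 68800.66256; in regime p = Θ(1/n^{1/2}) E[X] diverges (above the triangle threshold p ~ 1/n).


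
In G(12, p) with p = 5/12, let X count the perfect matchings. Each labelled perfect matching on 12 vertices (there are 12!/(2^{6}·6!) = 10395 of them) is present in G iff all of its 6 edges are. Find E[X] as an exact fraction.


K_12 has 12!/(2^{6}·6!) = 10395 labelled perfect matchings.
For each such perfect matching H, let X_H = 1 if all 6 edges of H are present in G. Then P[X_H = 1] = p^{6} = (5/12)^{6} = 15625/2985984.
By linearity of expectation: E[X] = Σ_H E[X_H] = 10395 · p^{6} = 10395 · 15625/2985984 = 6015625/110592.
Numerically: E[X] ≈ 54.395.

E[X] = 10395 · (5/12)^{6} = 6015625/110592 ≈ 54.395.


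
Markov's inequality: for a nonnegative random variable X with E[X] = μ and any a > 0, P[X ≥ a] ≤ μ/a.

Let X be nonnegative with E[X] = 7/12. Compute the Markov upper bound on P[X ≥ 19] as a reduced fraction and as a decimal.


μ = E[X] = 7/12, a = 19.
Markov: P[X ≥ 19] ≤ μ/a = (7/12)/19 = 7/228.
Numerically: ≈ 0.030702.
(Since a = 19 > μ = 0.583333, the bound 7/228 is < 1 and informative.)

P[X ≥ 19] ≤ 7/228 ≈ 0.030702.


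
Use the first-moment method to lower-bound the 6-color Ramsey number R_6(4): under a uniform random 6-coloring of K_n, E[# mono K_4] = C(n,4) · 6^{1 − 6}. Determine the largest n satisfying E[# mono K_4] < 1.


We need C(n, 4) · 6^{1 − 6} < 1, i.e. C(n, 4) < 6^{6 − 1} = 7776.
Check values of n near the boundary:
  n = 21: C(21, 4) = 5985; 5985 < 7776? YES
  n = 22: C(22, 4) = 7315; 7315 < 7776? YES
  n = 23: C(23, 4) = 8855; 8855 < 7776? NO
  n = 24: C(24, 4) = 10626; 10626 < 7776? NO
  n = 25: C(25, 4) = 12650; 12650 < 7776? NO
The largest n with C(n, 4) < 7776 is n = 22 (where E[X] = 7315/7776 ≈ 0.94072). Hence R_6(4) > 22, i.e. R_6(4) ≥ 23.

Largest n = 22; hence R_6(4) > 22.


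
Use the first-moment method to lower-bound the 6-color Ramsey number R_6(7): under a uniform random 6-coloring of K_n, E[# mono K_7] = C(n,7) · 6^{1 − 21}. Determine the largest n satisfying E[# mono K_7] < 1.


We need C(n, 7) · 6^{1 − 21} < 1, i.e. C(n, 7) < 6^{21 − 1} = 3656158440062976.
Check values of n near the boundary:
  n = 564: C(564, 7) = 3469685994423792; 3469685994423792 < 3656158440062976? YES
  n = 565: C(565, 7) = 3513212521235560; 3513212521235560 < 3656158440062976? YES
  n = 566: C(566, 7) = 3557206237959440; 3557206237959440 < 3656158440062976? YES
  n = 567: C(567, 7) = 3601671315933933; 3601671315933933 < 3656158440062976? YES
  n = 568: C(568, 7) = 3646611956239704; 3646611956239704 < 3656158440062976? YES
  n = 569: C(569, 7) = 3692032389858348; 3692032389858348 < 3656158440062976? NO
  n = 570: C(570, 7) = 3737936877831720; 3737936877831720 < 3656158440062976? NO
  n = 571: C(571, 7) = 3784329711421830; 3784329711421830 < 3656158440062976? NO
The largest n with C(n, 7) < 3656158440062976 is n = 568 (where E[X] = 16882462760369/16926659444736 ≈ 0.99739). Hence R_6(7) > 568, i.e. R_6(7) ≥ 569.

Largest n = 568; hence R_6(7) > 568.


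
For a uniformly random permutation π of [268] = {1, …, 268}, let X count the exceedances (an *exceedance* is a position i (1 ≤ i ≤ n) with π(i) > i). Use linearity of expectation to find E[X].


Write X = Σ_{i=1}^{268} X_i, where X_i = 1_{π(i) > i}.
For each fixed i, π(i) is uniform over {1, …, 268} (marginal of a uniform permutation), so P[π(i) > i] = (n − i)/n. Summing: Σ_{i=1}^{268} (n − i)/n = (0 + 1 + … + 267)/268 = 268(268 − 1)/(2·268) = (268 − 1)/2.
Hence E[X] = Σ_{i=1}^{268} (268 − i)/268 = 267/2 ≈ 133.500.

E[X] = 267/2 = 133.500.


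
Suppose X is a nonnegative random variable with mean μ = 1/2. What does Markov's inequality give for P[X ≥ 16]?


μ = E[X] = 1/2, a = 16.
Markov: P[X ≥ 16] ≤ μ/a = (1/2)/16 = 1/32.
Numerically: ≈ 0.03125.
(Since a = 16 > μ = 0.50000, the bound 1/32 is < 1 and informative.)

P[X ≥ 16] ≤ 1/32 ≈ 0.03125.


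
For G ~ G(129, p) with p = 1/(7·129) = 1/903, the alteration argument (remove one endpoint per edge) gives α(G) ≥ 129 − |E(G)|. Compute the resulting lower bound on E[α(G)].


E[|E(G)|] = C(129, 2)·p = 8256 · (1/903) = 64/7.
E[α(G)] ≥ n − E[|E(G)|] = 129 − 64/7 = 839/7.
Numerically: ≈ 119.85714.
(This is only a lower bound; the true E[α(G)] may be larger.)

E[α(G)] ≥ 839/7 ≈ 119.85714.


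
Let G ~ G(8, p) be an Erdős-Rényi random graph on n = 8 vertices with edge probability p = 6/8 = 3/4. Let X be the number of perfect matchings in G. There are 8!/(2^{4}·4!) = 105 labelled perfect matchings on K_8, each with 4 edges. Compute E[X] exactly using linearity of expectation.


K_8 has 8!/(2^{4}·4!) = 105 labelled perfect matchings.
For each such perfect matching H, let X_H = 1 if all 4 edges of H are present in G. Then P[X_H = 1] = p^{4} = (3/4)^{4} = 81/256.
Summing the indicators: E[X] = Σ_H E[X_H] = 105 · p^{4} = 105 · 81/256 = 8505/256.
Numerically: E[X] ≈ 33.2227.

E[X] = 105 · (3/4)^{4} = 8505/256 ≈ 33.2227.


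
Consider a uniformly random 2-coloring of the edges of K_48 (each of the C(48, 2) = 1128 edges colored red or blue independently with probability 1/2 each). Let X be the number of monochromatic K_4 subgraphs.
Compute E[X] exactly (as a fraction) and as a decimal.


Let X = Σ_S X_S over the C(48, 4) = 194580 subsets S of size 4, where X_S = 1 if the K_4 on S is monochromatic.
For a fixed S, the K_4 on S has C(4, 2) = 6 edges. P[all 6 edges red] = (1/2)^6, and likewise for blue, so P[monochromatic] = 2·(1/2)^6 = 2^{1 − 6} = 1/32.
By linearity of expectation: E[X] = C(48, 4) · 2^{1 − 6} = 194580 · 1/32 = 48645/8.
Numerically: E[X] ≈ 6080.625000.

E[X] = C(48,4)·2^(1−C(4,2)) = 48645/8 ≈ 6080.625000.


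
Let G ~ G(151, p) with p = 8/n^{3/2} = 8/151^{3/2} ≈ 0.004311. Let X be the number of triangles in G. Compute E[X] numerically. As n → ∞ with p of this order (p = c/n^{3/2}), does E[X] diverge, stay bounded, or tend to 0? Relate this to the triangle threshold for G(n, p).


Number of potential triangles: C(151, 3) = 562475.
Each occurs with probability p³ ≈ (0.004311)³ ≈ 8.014450e-08.
By linearity: E[X] = C(151, 3)·p³ ≈ 562475 · 8.014450e-08 ≈ 0.0451.
Since α = 3/2 > 1, p = c/n^{3/2} = o(1/n) is below the triangle threshold p ~ 1/n. Asymptotically E[X] ~ (c³/6)·n^{3(1−α)} = (8³/6)·n^{-1.5} → 0, so by Markov's inequality G has no triangles w.h.p.

E[X] ≈ 0.0451; in regime p = Θ(1/n^{3/2}) E[X] tends to 0 (below the triangle threshold p ~ 1/n).


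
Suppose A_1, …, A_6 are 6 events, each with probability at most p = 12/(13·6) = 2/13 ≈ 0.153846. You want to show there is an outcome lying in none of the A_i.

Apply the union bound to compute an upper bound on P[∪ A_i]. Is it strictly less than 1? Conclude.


Union bound: P[∪_{i=1}^{6} A_i] ≤ Σ_i P[A_i] ≤ 6·p = 6·(2/13) = 12/13.
Numerically: 12/13 ≈ 0.923077.
Is 12/13 < 1? YES.
Since P[∪ A_i] ≤ 12/13 < 1, the complement has P[∩ A_i^c] ≥ 1 − 12/13 = 1/13 > 0, so some outcome avoids every A_i.

6·p = 12/13 ≈ 0.923077; existence CERTIFIED by the union bound.


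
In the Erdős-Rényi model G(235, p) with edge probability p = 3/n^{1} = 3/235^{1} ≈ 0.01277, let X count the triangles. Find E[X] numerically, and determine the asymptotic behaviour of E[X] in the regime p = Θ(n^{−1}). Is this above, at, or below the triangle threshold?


Number of potential triangles: C(235, 3) = 2135445.
Each occurs with probability p³ ≈ (0.01277)³ ≈ 2.080464e-06.
By linearity: E[X] = C(235, 3)·p³ ≈ 2135445 · 2.080464e-06 ≈ 4.4427.
Here α = 1, so p = 3/n is exactly at the triangle threshold p ~ 1/n. Asymptotically E[X] → c³/6 = 3³/6 = 9/2 ≈ 4.5000, a bounded constant. In this regime the triangle count is asymptotically Poisson(c³/6).

E[X] ≈ 4.4427; in regime p = Θ(1/n^{1}) E[X] stays bounded (at the triangle threshold p ~ 1/n).


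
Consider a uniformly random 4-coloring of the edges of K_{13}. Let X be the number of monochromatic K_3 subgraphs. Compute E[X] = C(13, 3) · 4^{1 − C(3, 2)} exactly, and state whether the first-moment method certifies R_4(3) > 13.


E[X] = C(13, 3) · 4^{1 − 3} = 286 · 4^{−2} = 286/16.
As a reduced fraction: E[X] = 143/8 ≈ 17.8750.
Is E[X] < 1? NO.
Since E[X] ≥ 1, the first-moment bound is inconclusive at n = 13; it does NOT by itself certify R_4(3) > 13.

E[X] = 143/8 ≈ 17.8750; E[X] ≥ 1; first-moment method inconclusive here.


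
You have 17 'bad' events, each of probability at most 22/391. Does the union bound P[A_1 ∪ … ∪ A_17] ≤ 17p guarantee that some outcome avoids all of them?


Union bound: P[∪_{i=1}^{17} A_i] ≤ Σ_i P[A_i] ≤ 17·p = 17·(22/391) = 22/23.
Numerically: 22/23 ≈ 0.95652.
Is 22/23 < 1? YES.
Since P[∪ A_i] ≤ 22/23 < 1, the complement has P[∩ A_i^c] ≥ 1 − 22/23 = 1/23 > 0, so some outcome avoids every A_i.

17·p = 22/23 ≈ 0.95652; existence CERTIFIED by the union bound.


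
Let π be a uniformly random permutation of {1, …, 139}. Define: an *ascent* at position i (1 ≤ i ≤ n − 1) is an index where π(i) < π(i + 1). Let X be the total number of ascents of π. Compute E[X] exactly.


Write X = Σ X_I over i = 1, …, 138, with X_I the indicator of one ascent.
There are 138 indicators.
For each fixed i, the pair (π(i), π(i+1)) is a uniformly random ordered pair of distinct values from {1, …, 139}; by symmetry P[π(i) < π(i+1)] = 1/2.
By linearity: E[X] = 138 · (1/2) = (139 − 1) · (1/2) = 69 ≈ 69.00000.

E[X] = 69 = 69.00000.


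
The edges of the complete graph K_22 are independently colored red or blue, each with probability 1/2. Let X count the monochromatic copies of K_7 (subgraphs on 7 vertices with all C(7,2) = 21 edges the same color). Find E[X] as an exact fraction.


Let X = Σ_S X_S over the C(22, 7) = 170544 subsets S of size 7, where X_S = 1 if the K_7 on S is monochromatic.
For a fixed S, the K_7 on S has C(7, 2) = 21 edges. P[all 21 edges red] = (1/2)^21, and likewise for blue, so P[monochromatic] = 2·(1/2)^21 = 2^{1 − 21} = 1/1048576.
Summing: E[X] = C(22, 7) · 2^{1 − 21} = 170544 · 1/1048576 = 10659/65536.
Numerically: E[X] ≈ 0.1626.

E[X] = C(22,7)·2^(1−C(7,2)) = 10659/65536 ≈ 0.1626.


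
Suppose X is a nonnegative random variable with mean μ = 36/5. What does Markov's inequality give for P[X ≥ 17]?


μ = E[X] = 36/5, a = 17.
Markov: P[X ≥ 17] ≤ μ/a = (36/5)/17 = 36/85.
Numerically: ≈ 0.424.
(Since a = 17 > μ = 7.200, the bound 36/85 is < 1 and informative.)

P[X ≥ 17] ≤ 36/85 ≈ 0.424.


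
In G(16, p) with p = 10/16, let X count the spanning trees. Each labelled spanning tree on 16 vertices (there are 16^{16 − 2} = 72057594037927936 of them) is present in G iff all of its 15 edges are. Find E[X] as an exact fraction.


K_16 has 16^{16 − 2} = 72057594037927936 labelled spanning trees.
For each such spanning tree H, let X_H = 1 if all 15 edges of H are present in G. Then P[X_H = 1] = p^{15} = (5/8)^{15} = 30517578125/35184372088832.
By linearity: E[X] = Σ_H E[X_H] = 72057594037927936 · p^{15} = 72057594037927936 · 30517578125/35184372088832 = 62500000000000.
Numerically: E[X] ≈ 6.25e+13.

E[X] = 72057594037927936 · (5/8)^{15} = 62500000000000 ≈ 6.25e+13.


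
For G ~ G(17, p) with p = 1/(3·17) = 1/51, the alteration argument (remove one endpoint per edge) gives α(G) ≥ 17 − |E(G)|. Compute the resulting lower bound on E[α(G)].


E[|E(G)|] = C(17, 2)·p = 136 · (1/51) = 8/3.
E[α(G)] ≥ n − E[|E(G)|] = 17 − 8/3 = 43/3.
Numerically: ≈ 14.33333.
(This is only a lower bound; the true E[α(G)] may be larger.)

E[α(G)] ≥ 43/3 ≈ 14.33333.


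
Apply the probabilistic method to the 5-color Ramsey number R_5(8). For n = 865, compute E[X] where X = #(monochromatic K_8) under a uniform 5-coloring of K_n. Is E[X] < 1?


E[X] = C(865, 8) · 5^{1 − 28} = 7525050909487743060 · 5^{−27} = 7525050909487743060/7450580596923828125.
As a reduced fraction: E[X] = 1505010181897548612/1490116119384765625 ≈ 1.0099952.
Is E[X] < 1? NO.
Since E[X] ≥ 1, the first-moment bound is inconclusive at n = 865; it does NOT by itself certify R_5(8) > 865.

E[X] = 1505010181897548612/1490116119384765625 ≈ 1.0099952; E[X] ≥ 1; first-moment method inconclusive here.


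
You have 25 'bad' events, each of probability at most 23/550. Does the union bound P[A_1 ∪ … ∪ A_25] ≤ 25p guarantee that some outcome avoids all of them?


Union bound: P[∪_{i=1}^{25} A_i] ≤ Σ_i P[A_i] ≤ 25·p = 25·(23/550) = 23/22.
Numerically: 23/22 ≈ 1.04545.
Is 23/22 < 1? NO.
Since the bound 23/22 is ≥ 1, the union bound is uninformative here; it does NOT by itself certify existence.

25·p = 23/22 ≈ 1.04545; existence NOT certified by the union bound.


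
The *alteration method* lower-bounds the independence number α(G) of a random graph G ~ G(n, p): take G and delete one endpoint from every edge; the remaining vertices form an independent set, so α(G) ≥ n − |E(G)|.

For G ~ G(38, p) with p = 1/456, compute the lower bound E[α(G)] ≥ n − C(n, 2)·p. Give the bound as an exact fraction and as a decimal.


E[|E(G)|] = C(38, 2)·p = 703 · (1/456) = 37/24.
E[α(G)] ≥ n − E[|E(G)|] = 38 − 37/24 = 875/24.
Numerically: ≈ 36.45833.
(This is only a lower bound; the true E[α(G)] may be larger.)

E[α(G)] ≥ 875/24 ≈ 36.45833.


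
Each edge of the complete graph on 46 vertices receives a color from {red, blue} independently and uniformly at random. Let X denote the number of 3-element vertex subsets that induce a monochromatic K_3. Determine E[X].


Let X = Σ_S X_S over the C(46, 3) = 15180 subsets S of size 3, where X_S = 1 if the K_3 on S is monochromatic.
For a fixed S, the K_3 on S has C(3, 2) = 3 edges. P[all 3 edges red] = (1/2)^3, and likewise for blue, so P[monochromatic] = 2·(1/2)^3 = 2^{1 − 3} = 1/4.
By linearity: E[X] = C(46, 3) · 2^{1 − 3} = 15180 · 1/4 = 3795.
Numerically: E[X] ≈ 3795.000000.

E[X] = C(46,3)·2^(1−C(3,2)) = 3795 ≈ 3795.000000.


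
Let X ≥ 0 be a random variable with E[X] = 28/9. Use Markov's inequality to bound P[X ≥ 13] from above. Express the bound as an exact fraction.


μ = E[X] = 28/9, a = 13.
Markov: P[X ≥ 13] ≤ μ/a = (28/9)/13 = 28/117.
Numerically: ≈ 0.2393.
(Since a = 13 > μ = 3.1111, the bound 28/117 is < 1 and informative.)

P[X ≥ 13] ≤ 28/117 ≈ 0.2393.


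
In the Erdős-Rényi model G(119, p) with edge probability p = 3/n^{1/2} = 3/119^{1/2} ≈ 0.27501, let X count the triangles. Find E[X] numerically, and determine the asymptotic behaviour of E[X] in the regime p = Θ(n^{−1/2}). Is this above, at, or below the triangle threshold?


Number of potential triangles: C(119, 3) = 273819.
Each occurs with probability p³ ≈ (0.27501)³ ≈ 2.0799042e-02.
By linearity: E[X] = C(119, 3)·p³ ≈ 273819 · 2.0799042e-02 ≈ 5695.17275.
Since α = 1/2 < 1, p = c/n^{1/2} ≫ 1/n is above the triangle threshold p ~ 1/n. Asymptotically E[X] ~ (c³/6)·n^{3(1−α)} = (3³/6)·n^{1.5} → ∞; triangles are abundant w.h.p.

E[X] ≈ 5695.17275; in regime p = Θ(1/n^{1/2}) E[X] diverges (above the triangle threshold p ~ 1/n).


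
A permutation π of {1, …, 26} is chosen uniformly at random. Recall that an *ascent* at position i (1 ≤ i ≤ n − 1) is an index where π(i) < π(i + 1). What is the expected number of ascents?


Write X = Σ X_I over i = 1, …, 25, with X_I the indicator of one ascent.
There are 25 indicators.
For each fixed i, the pair (π(i), π(i+1)) is a uniformly random ordered pair of distinct values from {1, …, 26}; by symmetry P[π(i) < π(i+1)] = 1/2.
By linearity: E[X] = 25 · (1/2) = (26 − 1) · (1/2) = 25/2 ≈ 12.500000.

E[X] = 25/2 = 12.500000.


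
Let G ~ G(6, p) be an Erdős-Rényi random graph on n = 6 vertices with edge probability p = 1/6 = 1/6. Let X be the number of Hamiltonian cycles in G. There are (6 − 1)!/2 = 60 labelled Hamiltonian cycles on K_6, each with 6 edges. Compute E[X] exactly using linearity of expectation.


K_6 has (6 − 1)!/2 = 60 labelled Hamiltonian cycles.
For each such Hamiltonian cycle H, let X_H = 1 if all 6 edges of H are present in G. Then P[X_H = 1] = p^{6} = (1/6)^{6} = 1/46656.
By linearity: E[X] = Σ_H E[X_H] = 60 · p^{6} = 60 · 1/46656 = 5/3888.
Numerically: E[X] ≈ 0.00129.

E[X] = 60 · (1/6)^{6} = 5/3888 ≈ 0.00129.


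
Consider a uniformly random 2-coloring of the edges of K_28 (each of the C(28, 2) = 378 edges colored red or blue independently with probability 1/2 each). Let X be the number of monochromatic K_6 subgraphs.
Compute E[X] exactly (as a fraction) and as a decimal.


Let X = Σ_S X_S over the C(28, 6) = 376740 subsets S of size 6, where X_S = 1 if the K_6 on S is monochromatic.
For a fixed S, the K_6 on S has C(6, 2) = 15 edges. P[all 15 edges red] = (1/2)^15, and likewise for blue, so P[monochromatic] = 2·(1/2)^15 = 2^{1 − 15} = 1/16384.
Summing: E[X] = C(28, 6) · 2^{1 − 15} = 376740 · 1/16384 = 94185/4096.
Numerically: E[X] ≈ 22.9944.

E[X] = C(28,6)·2^(1−C(6,2)) = 94185/4096 ≈ 22.9944.


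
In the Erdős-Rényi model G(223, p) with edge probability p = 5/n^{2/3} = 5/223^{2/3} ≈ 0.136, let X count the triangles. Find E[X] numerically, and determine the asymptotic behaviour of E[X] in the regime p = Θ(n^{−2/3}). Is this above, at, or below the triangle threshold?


Number of potential triangles: C(223, 3) = 1823471.
Each occurs with probability p³ ≈ (0.136)³ ≈ 2.51362e-03.
By linearity: E[X] = C(223, 3)·p³ ≈ 1823471 · 2.51362e-03 ≈ 4583.520.
Since α = 2/3 < 1, p = c/n^{2/3} ≫ 1/n is above the triangle threshold p ~ 1/n. Asymptotically E[X] ~ (c³/6)·n^{3(1−α)} = (5³/6)·n^{1} → ∞; triangles are abundant w.h.p.

E[X] ≈ 4583.520; in regime p = Θ(1/n^{2/3}) E[X] diverges (above the triangle threshold p ~ 1/n).


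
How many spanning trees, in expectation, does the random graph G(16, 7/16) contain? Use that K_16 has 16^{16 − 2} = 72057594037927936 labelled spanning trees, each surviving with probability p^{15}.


K_16 has 16^{16 − 2} = 72057594037927936 labelled spanning trees.
For each such spanning tree H, let X_H = 1 if all 15 edges of H are present in G. Then P[X_H = 1] = p^{15} = (7/16)^{15} = 4747561509943/1152921504606846976.
By linearity of expectation: E[X] = Σ_H E[X_H] = 72057594037927936 · p^{15} = 72057594037927936 · 4747561509943/1152921504606846976 = 4747561509943/16.
Numerically: E[X] ≈ 2.9672e+11.

E[X] = 72057594037927936 · (7/16)^{15} = 4747561509943/16 ≈ 2.9672e+11.


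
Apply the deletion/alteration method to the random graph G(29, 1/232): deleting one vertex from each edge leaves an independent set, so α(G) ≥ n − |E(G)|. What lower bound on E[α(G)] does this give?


E[|E(G)|] = C(29, 2)·p = 406 · (1/232) = 7/4.
E[α(G)] ≥ n − E[|E(G)|] = 29 − 7/4 = 109/4.
Numerically: ≈ 27.250000.
(This is only a lower bound; the true E[α(G)] may be larger.)

E[α(G)] ≥ 109/4 ≈ 27.250000.


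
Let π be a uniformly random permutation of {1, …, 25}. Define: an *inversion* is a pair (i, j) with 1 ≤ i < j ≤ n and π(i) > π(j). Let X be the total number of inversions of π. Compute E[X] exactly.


Write X = Σ X_I over the C(25, 2) = 300 pairs i < j, with X_I the indicator of one inversion.
There are 300 indicators.
For each fixed pair i < j, the values π(i) and π(j) are two distinct elements of {1, …, 25} in uniformly random order; by symmetry P[π(i) > π(j)] = 1/2.
By linearity: E[X] = 300 · (1/2) = C(25, 2) · (1/2) = 300/2 = 150 ≈ 150.000.

E[X] = 150 = 150.000.


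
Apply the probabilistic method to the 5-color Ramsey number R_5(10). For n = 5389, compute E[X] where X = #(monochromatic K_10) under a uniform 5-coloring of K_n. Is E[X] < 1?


E[X] = C(5389, 10) · 5^{1 − 45} = 5645340767466558997768874792926 · 5^{−44} = 5645340767466558997768874792926/5684341886080801486968994140625.
As a reduced fraction: E[X] = 5645340767466558997768874792926/5684341886080801486968994140625 ≈ 0.993139.
Is E[X] < 1? YES.
Since E[X] < 1, there exists a 5-coloring of K_{5389} with no monochromatic K_10; hence R_5(10) > 5389.

E[X] = 5645340767466558997768874792926/5684341886080801486968994140625 ≈ 0.993139; E[X] < 1, so R_5(10) > 5389.


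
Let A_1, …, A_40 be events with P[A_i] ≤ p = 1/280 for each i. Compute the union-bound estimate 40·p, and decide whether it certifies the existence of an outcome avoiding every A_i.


Union bound: P[∪_{i=1}^{40} A_i] ≤ Σ_i P[A_i] ≤ 40·p = 40·(1/280) = 1/7.
Numerically: 1/7 ≈ 0.1428571.
Is 1/7 < 1? YES.
Since P[∪ A_i] ≤ 1/7 < 1, the complement has P[∩ A_i^c] ≥ 1 − 1/7 = 6/7 > 0, so some outcome avoids every A_i.

40·p = 1/7 ≈ 0.1428571; existence CERTIFIED by the union bound.


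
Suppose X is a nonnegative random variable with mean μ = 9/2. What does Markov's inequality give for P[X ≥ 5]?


μ = E[X] = 9/2, a = 5.
Markov: P[X ≥ 5] ≤ μ/a = (9/2)/5 = 9/10.
Numerically: ≈ 0.900.
(Since a = 5 > μ = 4.500, the bound 9/10 is < 1 and informative.)

P[X ≥ 5] ≤ 9/10 ≈ 0.900.


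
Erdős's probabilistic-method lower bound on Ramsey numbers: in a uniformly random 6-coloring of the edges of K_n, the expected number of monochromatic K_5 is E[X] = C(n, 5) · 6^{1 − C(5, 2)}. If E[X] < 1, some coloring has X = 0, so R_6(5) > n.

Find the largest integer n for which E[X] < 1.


We need C(n, 5) · 6^{1 − 10} < 1, i.e. C(n, 5) < 6^{10 − 1} = 10077696.
Check values of n near the boundary:
  n = 65: C(65, 5) = 8259888; 8259888 < 10077696? YES
  n = 66: C(66, 5) = 8936928; 8936928 < 10077696? YES
  n = 67: C(67, 5) = 9657648; 9657648 < 10077696? YES
  n = 68: C(68, 5) = 10424128; 10424128 < 10077696? NO
  n = 69: C(69, 5) = 11238513; 11238513 < 10077696? NO
  n = 70: C(70, 5) = 12103014; 12103014 < 10077696? NO
The largest n with C(n, 5) < 10077696 is n = 67 (where E[X] = 67067/69984 ≈ 0.9583190). Hence R_6(5) > 67, i.e. R_6(5) ≥ 68.

Largest n = 67; hence R_6(5) > 67.


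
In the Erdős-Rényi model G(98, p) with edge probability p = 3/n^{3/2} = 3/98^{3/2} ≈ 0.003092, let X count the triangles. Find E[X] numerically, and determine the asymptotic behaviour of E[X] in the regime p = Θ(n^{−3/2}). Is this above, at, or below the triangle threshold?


Number of potential triangles: C(98, 3) = 152096.
Each occurs with probability p³ ≈ (0.003092)³ ≈ 2.956967e-08.
By linearity: E[X] = C(98, 3)·p³ ≈ 152096 · 2.956967e-08 ≈ 0.0045.
Since α = 3/2 > 1, p = c/n^{3/2} = o(1/n) is below the triangle threshold p ~ 1/n. Asymptotically E[X] ~ (c³/6)·n^{3(1−α)} = (3³/6)·n^{-1.5} → 0, so by Markov's inequality G has no triangles w.h.p.

E[X] ≈ 0.0045; in regime p = Θ(1/n^{3/2}) E[X] tends to 0 (below the triangle threshold p ~ 1/n).


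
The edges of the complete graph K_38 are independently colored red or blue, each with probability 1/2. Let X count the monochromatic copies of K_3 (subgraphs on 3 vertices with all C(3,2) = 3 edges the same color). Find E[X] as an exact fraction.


Let X = Σ_S X_S over the C(38, 3) = 8436 subsets S of size 3, where X_S = 1 if the K_3 on S is monochromatic.
For a fixed S, the K_3 on S has C(3, 2) = 3 edges. P[all 3 edges red] = (1/2)^3, and likewise for blue, so P[monochromatic] = 2·(1/2)^3 = 2^{1 − 3} = 1/4.
By linearity of expectation: E[X] = C(38, 3) · 2^{1 − 3} = 8436 · 1/4 = 2109.
Numerically: E[X] ≈ 2109.00000.

E[X] = C(38,3)·2^(1−C(3,2)) = 2109 ≈ 2109.00000.


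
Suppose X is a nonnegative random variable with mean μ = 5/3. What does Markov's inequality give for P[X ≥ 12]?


μ = E[X] = 5/3, a = 12.
Markov: P[X ≥ 12] ≤ μ/a = (5/3)/12 = 5/36.
Numerically: ≈ 0.1389.
(Since a = 12 > μ = 1.6667, the bound 5/36 is < 1 and informative.)

P[X ≥ 12] ≤ 5/36 ≈ 0.1389.


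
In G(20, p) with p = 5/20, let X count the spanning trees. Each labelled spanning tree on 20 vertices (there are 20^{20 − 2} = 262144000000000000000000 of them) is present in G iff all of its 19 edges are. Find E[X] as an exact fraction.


K_20 has 20^{20 − 2} = 262144000000000000000000 labelled spanning trees.
For each such spanning tree H, let X_H = 1 if all 19 edges of H are present in G. Then P[X_H = 1] = p^{19} = (1/4)^{19} = 1/274877906944.
Summing the indicators: E[X] = Σ_H E[X_H] = 262144000000000000000000 · p^{19} = 262144000000000000000000 · 1/274877906944 = 3814697265625/4.
Numerically: E[X] ≈ 9.5367e+11.

E[X] = 262144000000000000000000 · (1/4)^{19} = 3814697265625/4 ≈ 9.5367e+11.


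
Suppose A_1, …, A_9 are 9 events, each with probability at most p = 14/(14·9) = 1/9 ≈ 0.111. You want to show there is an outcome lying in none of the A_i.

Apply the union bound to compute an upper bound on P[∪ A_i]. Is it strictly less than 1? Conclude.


Union bound: P[∪_{i=1}^{9} A_i] ≤ Σ_i P[A_i] ≤ 9·p = 9·(1/9) = 1.
Numerically: 1 ≈ 1.000.
Is 1 < 1? NO.
Since the bound 1 is ≥ 1, the union bound is uninformative here; it does NOT by itself certify existence.

9·p = 1 ≈ 1.000; existence NOT certified by the union bound.


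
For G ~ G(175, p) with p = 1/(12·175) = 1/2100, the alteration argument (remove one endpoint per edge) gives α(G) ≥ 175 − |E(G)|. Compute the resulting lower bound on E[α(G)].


E[|E(G)|] = C(175, 2)·p = 15225 · (1/2100) = 29/4.
E[α(G)] ≥ n − E[|E(G)|] = 175 − 29/4 = 671/4.
Numerically: ≈ 167.7500.
(This is only a lower bound; the true E[α(G)] may be larger.)

E[α(G)] ≥ 671/4 ≈ 167.7500.


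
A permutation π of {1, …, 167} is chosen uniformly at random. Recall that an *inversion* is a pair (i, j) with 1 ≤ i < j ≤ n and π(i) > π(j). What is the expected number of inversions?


Write X = Σ X_I over the C(167, 2) = 13861 pairs i < j, with X_I the indicator of one inversion.
There are 13861 indicators.
For each fixed pair i < j, the values π(i) and π(j) are two distinct elements of {1, …, 167} in uniformly random order; by symmetry P[π(i) > π(j)] = 1/2.
By linearity: E[X] = 13861 · (1/2) = C(167, 2) · (1/2) = 13861/2 = 13861/2 ≈ 6930.500000.

E[X] = 13861/2 = 6930.500000.


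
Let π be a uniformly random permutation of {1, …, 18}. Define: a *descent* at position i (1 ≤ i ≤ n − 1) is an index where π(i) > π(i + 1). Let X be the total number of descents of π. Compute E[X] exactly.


Write X = Σ X_I over i = 1, …, 17, with X_I the indicator of one descent.
There are 17 indicators.
For each fixed i, the pair (π(i), π(i+1)) is a uniformly random ordered pair of distinct values from {1, …, 18}; by symmetry P[π(i) > π(i+1)] = 1/2.
By linearity: E[X] = 17 · (1/2) = (18 − 1) · (1/2) = 17/2 ≈ 8.500000.

E[X] = 17/2 = 8.500000.


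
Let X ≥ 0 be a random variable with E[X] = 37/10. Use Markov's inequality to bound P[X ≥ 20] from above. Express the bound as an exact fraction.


μ = E[X] = 37/10, a = 20.
Markov: P[X ≥ 20] ≤ μ/a = (37/10)/20 = 37/200.
Numerically: ≈ 0.1850.
(Since a = 20 > μ = 3.7000, the bound 37/200 is < 1 and informative.)

P[X ≥ 20] ≤ 37/200 ≈ 0.1850.


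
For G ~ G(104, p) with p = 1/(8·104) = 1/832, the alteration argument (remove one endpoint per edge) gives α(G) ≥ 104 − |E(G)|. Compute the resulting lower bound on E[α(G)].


E[|E(G)|] = C(104, 2)·p = 5356 · (1/832) = 103/16.
E[α(G)] ≥ n − E[|E(G)|] = 104 − 103/16 = 1561/16.
Numerically: ≈ 97.56250.
(This is only a lower bound; the true E[α(G)] may be larger.)

E[α(G)] ≥ 1561/16 ≈ 97.56250.


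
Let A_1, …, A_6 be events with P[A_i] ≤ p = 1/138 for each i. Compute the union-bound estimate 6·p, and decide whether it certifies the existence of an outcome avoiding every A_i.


Union bound: P[∪_{i=1}^{6} A_i] ≤ Σ_i P[A_i] ≤ 6·p = 6·(1/138) = 1/23.
Numerically: 1/23 ≈ 0.043.
Is 1/23 < 1? YES.
Since P[∪ A_i] ≤ 1/23 < 1, the complement has P[∩ A_i^c] ≥ 1 − 1/23 = 22/23 > 0, so some outcome avoids every A_i.

6·p = 1/23 ≈ 0.043; existence CERTIFIED by the union bound.


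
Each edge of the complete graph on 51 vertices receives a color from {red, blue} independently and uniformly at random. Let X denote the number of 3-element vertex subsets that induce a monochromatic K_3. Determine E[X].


Let X = Σ_S X_S over the C(51, 3) = 20825 subsets S of size 3, where X_S = 1 if the K_3 on S is monochromatic.
For a fixed S, the K_3 on S has C(3, 2) = 3 edges. P[all 3 edges red] = (1/2)^3, and likewise for blue, so P[monochromatic] = 2·(1/2)^3 = 2^{1 − 3} = 1/4.
By linearity of expectation: E[X] = C(51, 3) · 2^{1 − 3} = 20825 · 1/4 = 20825/4.
Numerically: E[X] ≈ 5206.250000.

E[X] = C(51,3)·2^(1−C(3,2)) = 20825/4 ≈ 5206.250000.


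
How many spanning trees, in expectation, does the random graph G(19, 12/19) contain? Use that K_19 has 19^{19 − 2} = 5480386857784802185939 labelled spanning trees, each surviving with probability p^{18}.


K_19 has 19^{19 − 2} = 5480386857784802185939 labelled spanning trees.
For each such spanning tree H, let X_H = 1 if all 18 edges of H are present in G. Then P[X_H = 1] = p^{18} = (12/19)^{18} = 26623333280885243904/104127350297911241532841.
By linearity of expectation: E[X] = Σ_H E[X_H] = 5480386857784802185939 · p^{18} = 5480386857784802185939 · 26623333280885243904/104127350297911241532841 = 26623333280885243904/19.
Numerically: E[X] ≈ 1.40123e+18.

E[X] = 5480386857784802185939 · (12/19)^{18} = 26623333280885243904/19 ≈ 1.40123e+18.


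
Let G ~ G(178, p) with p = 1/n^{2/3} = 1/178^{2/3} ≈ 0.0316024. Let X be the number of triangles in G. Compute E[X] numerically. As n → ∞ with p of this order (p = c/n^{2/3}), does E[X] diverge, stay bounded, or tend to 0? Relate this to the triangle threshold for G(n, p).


Number of potential triangles: C(178, 3) = 924176.
Each occurs with probability p³ ≈ (0.0316024)³ ≈ 3.15616715e-05.
By linearity: E[X] = C(178, 3)·p³ ≈ 924176 · 3.15616715e-05 ≈ 29.168539.
Since α = 2/3 < 1, p = c/n^{2/3} ≫ 1/n is above the triangle threshold p ~ 1/n. Asymptotically E[X] ~ (c³/6)·n^{3(1−α)} = (1³/6)·n^{1} → ∞; triangles are abundant w.h.p.

E[X] ≈ 29.168539; in regime p = Θ(1/n^{2/3}) E[X] diverges (above the triangle threshold p ~ 1/n).


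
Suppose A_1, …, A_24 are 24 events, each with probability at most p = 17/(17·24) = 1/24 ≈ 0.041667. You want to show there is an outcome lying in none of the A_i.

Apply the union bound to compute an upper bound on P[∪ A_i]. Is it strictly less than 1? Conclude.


Union bound: P[∪_{i=1}^{24} A_i] ≤ Σ_i P[A_i] ≤ 24·p = 24·(1/24) = 1.
Numerically: 1 ≈ 1.000000.
Is 1 < 1? NO.
Since the bound 1 is ≥ 1, the union bound is uninformative here; it does NOT by itself certify existence.

24·p = 1 ≈ 1.000000; existence NOT certified by the union bound.


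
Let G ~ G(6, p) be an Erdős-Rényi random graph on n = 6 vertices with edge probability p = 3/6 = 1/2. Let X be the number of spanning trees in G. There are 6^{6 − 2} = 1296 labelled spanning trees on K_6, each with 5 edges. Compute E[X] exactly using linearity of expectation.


K_6 has 6^{6 − 2} = 1296 labelled spanning trees.
For each such spanning tree H, let X_H = 1 if all 5 edges of H are present in G. Then P[X_H = 1] = p^{5} = (1/2)^{5} = 1/32.
Summing the indicators: E[X] = Σ_H E[X_H] = 1296 · p^{5} = 1296 · 1/32 = 81/2.
Numerically: E[X] ≈ 40.5.

E[X] = 1296 · (1/2)^{5} = 81/2 ≈ 40.5.


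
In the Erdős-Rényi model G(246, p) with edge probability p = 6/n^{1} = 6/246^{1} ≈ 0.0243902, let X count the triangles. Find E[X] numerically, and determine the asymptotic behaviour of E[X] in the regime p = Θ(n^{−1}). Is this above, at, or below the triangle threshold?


Number of potential triangles: C(246, 3) = 2450980.
Each occurs with probability p³ ≈ (0.0243902)³ ≈ 1.45093658e-05.
By linearity: E[X] = C(246, 3)·p³ ≈ 2450980 · 1.45093658e-05 ≈ 35.562165.
Here α = 1, so p = 6/n is exactly at the triangle threshold p ~ 1/n. Asymptotically E[X] → c³/6 = 6³/6 = 36 ≈ 36.000000, a bounded constant. In this regime the triangle count is asymptotically Poisson(c³/6).

E[X] ≈ 35.562165; in regime p = Θ(1/n^{1}) E[X] stays bounded (at the triangle threshold p ~ 1/n).


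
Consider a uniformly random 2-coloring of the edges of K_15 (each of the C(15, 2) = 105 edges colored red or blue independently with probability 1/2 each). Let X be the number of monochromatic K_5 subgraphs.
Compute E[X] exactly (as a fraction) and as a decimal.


Let X = Σ_S X_S over the C(15, 5) = 3003 subsets S of size 5, where X_S = 1 if the K_5 on S is monochromatic.
For a fixed S, the K_5 on S has C(5, 2) = 10 edges. P[all 10 edges red] = (1/2)^10, and likewise for blue, so P[monochromatic] = 2·(1/2)^10 = 2^{1 − 10} = 1/512.
By linearity: E[X] = C(15, 5) · 2^{1 − 10} = 3003 · 1/512 = 3003/512.
Numerically: E[X] ≈ 5.8652.

E[X] = C(15,5)·2^(1−C(5,2)) = 3003/512 ≈ 5.8652.


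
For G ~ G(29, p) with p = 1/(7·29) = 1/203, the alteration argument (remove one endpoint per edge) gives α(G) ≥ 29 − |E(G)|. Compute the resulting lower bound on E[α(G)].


E[|E(G)|] = C(29, 2)·p = 406 · (1/203) = 2.
E[α(G)] ≥ n − E[|E(G)|] = 29 − 2 = 27.
Numerically: ≈ 27.000000.
(This is only a lower bound; the true E[α(G)] may be larger.)

E[α(G)] ≥ 27 ≈ 27.000000.


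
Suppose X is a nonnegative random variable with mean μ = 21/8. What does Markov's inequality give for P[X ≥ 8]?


μ = E[X] = 21/8, a = 8.
Markov: P[X ≥ 8] ≤ μ/a = (21/8)/8 = 21/64.
Numerically: ≈ 0.32812.
(Since a = 8 > μ = 2.62500, the bound 21/64 is < 1 and informative.)

P[X ≥ 8] ≤ 21/64 ≈ 0.32812.
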